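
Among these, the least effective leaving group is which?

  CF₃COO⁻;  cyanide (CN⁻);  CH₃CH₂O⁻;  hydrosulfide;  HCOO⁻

CH₃CH₂O⁻

Leaving-group ability tracks the stability of the departed species; conjugate-acid pKₐ is the usual yardstick (lower pKₐ → better LG).
CF₃COO⁻: pKₐ(CF₃COOH) ≈ 0.2
HCOO⁻: pKₐ(HCOOH) ≈ 3.8
hydrosulfide: pKₐ(H₂S) ≈ 7
cyanide (CN⁻): pKₐ(HCN) ≈ 9.2
CH₃CH₂O⁻: pKₐ(CH₃CH₂OH) ≈ 16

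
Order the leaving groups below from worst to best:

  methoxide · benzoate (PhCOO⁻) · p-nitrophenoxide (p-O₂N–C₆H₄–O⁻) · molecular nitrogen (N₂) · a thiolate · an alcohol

methoxide < a thiolate < p-nitrophenoxide (p-O₂N–C₆H₄–O⁻) < benzoate (PhCOO⁻) < an alcohol < molecular nitrogen (N₂)

molecular nitrogen (N₂): no meaningful conjugate acid; N₂ departs as an exceptionally stable neutral molecule
an alcohol: pKₐ(R'OH₂⁺) ≈ -2.4
benzoate (PhCOO⁻): pKₐ(C₆H₅COOH) ≈ 4.2
p-nitrophenoxide (p-O₂N–C₆H₄–O⁻): pKₐ(p-nitrophenol) ≈ 7.2
a thiolate: pKₐ(RSH (a thiol)) ≈ 10.5
methoxide: pKₐ(CH₃OH) ≈ 15.5
The question asks for worst first, so the sequence is read in increasing leaving-group ability.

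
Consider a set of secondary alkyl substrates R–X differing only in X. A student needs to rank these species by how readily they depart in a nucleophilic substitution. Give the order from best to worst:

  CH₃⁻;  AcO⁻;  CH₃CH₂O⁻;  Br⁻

Br⁻ > AcO⁻ > CH₃CH₂O⁻ > CH₃⁻

Br⁻: pKₐ(HBr) ≈ -9
AcO⁻: pKₐ(CH₃COOH) ≈ 4.8
CH₃CH₂O⁻: pKₐ(CH₃CH₂OH) ≈ 16
CH₃⁻: pKₐ(CH₄) ≈ 48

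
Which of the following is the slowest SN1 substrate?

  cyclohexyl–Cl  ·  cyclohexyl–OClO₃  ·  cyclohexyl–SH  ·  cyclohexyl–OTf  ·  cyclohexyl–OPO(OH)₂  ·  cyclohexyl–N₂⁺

cyclohexyl–SH

Identical carbon frameworks mean the comparison reduces to leaving-group quality.
Rank by basicity of the departing species: weakest base leaves most easily.
cyclohexyl–N₂⁺ loses N₂: no meaningful conjugate acid; N₂ departs as an exceptionally stable neutral molecule
cyclohexyl–OTf loses OTf⁻: pKₐ(CF₃SO₃H (triflic acid)) ≈ -14
cyclohexyl–OClO₃ loses ClO₄⁻: pKₐ(HClO₄) ≈ -10
cyclohexyl–Cl loses Cl⁻: pKₐ(HCl) ≈ -7
cyclohexyl–OPO(OH)₂ loses H₂PO₄⁻: pKₐ(H₃PO₄) ≈ 2.1
cyclohexyl–SH loses HS⁻: pKₐ(H₂S) ≈ 7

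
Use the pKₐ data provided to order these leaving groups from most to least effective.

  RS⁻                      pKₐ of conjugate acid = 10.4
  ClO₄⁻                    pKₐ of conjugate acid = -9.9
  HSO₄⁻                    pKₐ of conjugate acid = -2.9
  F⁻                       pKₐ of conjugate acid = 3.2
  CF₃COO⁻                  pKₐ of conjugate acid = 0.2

ClO₄⁻ > HSO₄⁻ > CF₃COO⁻ > F⁻ > RS⁻

Lower conjugate-acid pKₐ ⇒ weaker base ⇒ better leaving group.
Sorting by the given values: ClO₄⁻ (-9.9), HSO₄⁻ (-2.9), CF₃COO⁻ (0.2), F⁻ (3.2), RS⁻ (10.4).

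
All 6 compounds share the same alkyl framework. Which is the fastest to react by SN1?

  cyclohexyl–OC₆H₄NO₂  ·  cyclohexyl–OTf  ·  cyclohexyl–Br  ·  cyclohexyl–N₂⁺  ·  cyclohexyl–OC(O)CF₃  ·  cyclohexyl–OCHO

Identical carbon frameworks mean the comparison reduces to leaving-group quality.
A good leaving group is a weak base: the lower the pKₐ of its conjugate acid, the more readily it departs.
cyclohexyl–N₂⁺ loses N₂: no meaningful conjugate acid; N₂ departs as an exceptionally stable neutral molecule
cyclohexyl–OTf loses OTf⁻: pKₐ(CF₃SO₃H (triflic acid)) ≈ -14
cyclohexyl–Br loses Br⁻: pKₐ(HBr) ≈ -9
cyclohexyl–OC(O)CF₃ loses CF₃COO⁻: pKₐ(CF₃COOH) ≈ 0.2
cyclohexyl–OCHO loses HCOO⁻: pKₐ(HCOOH) ≈ 3.8
cyclohexyl–OC₆H₄NO₂ loses p-O₂N–C₆H₄–O⁻: pKₐ(p-nitrophenol) ≈ 7.2

cyclohexyl–N₂⁺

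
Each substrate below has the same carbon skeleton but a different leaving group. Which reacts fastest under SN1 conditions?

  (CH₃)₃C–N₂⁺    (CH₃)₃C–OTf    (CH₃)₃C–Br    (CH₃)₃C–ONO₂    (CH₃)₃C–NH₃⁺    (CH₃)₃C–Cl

Identical carbon frameworks mean the comparison reduces to leaving-group quality.
Leaving-group ability tracks the stability of the departed species; conjugate-acid pKₐ is the usual yardstick (lower pKₐ → better LG).
(CH₃)₃C–N₂⁺ loses N₂: no meaningful conjugate acid; N₂ departs as an exceptionally stable neutral molecule
(CH₃)₃C–OTf loses OTf⁻: pKₐ(CF₃SO₃H (triflic acid)) ≈ -14
(CH₃)₃C–Br loses Br⁻: pKₐ(HBr) ≈ -9
(CH₃)₃C–Cl loses Cl⁻: pKₐ(HCl) ≈ -7
(CH₃)₃C–ONO₂ loses NO₃⁻: pKₐ(HNO₃) ≈ -1.3
(CH₃)₃C–NH₃⁺ loses NH₃: pKₐ(NH₄⁺) ≈ 9.2

(CH₃)₃C–N₂⁺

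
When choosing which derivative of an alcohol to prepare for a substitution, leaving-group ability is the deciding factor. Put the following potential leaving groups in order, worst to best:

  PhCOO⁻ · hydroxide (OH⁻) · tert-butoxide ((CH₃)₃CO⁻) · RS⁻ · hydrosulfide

Leaving-group ability tracks the stability of the departed species; conjugate-acid pKₐ is the usual yardstick (lower pKₐ → better LG).
PhCOO⁻: pKₐ(C₆H₅COOH) ≈ 4.2
hydrosulfide: pKₐ(H₂S) ≈ 7
RS⁻: pKₐ(RSH (a thiol)) ≈ 10.5
hydroxide (OH⁻): pKₐ(H₂O) ≈ 15.7
tert-butoxide ((CH₃)₃CO⁻): pKₐ(t-BuOH) ≈ 18
The question asks for worst first, so the sequence is read in increasing leaving-group ability.

tert-butoxide ((CH₃)₃CO⁻) < hydroxide (OH⁻) < RS⁻ < hydrosulfide < PhCOO⁻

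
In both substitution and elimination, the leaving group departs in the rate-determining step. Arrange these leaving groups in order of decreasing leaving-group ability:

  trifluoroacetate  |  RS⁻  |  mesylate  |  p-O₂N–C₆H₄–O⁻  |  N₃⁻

The more stable X⁻ (or X) is on its own — i.e. the weaker a base it is — the better a leaving group it makes.
mesylate: pKₐ(CH₃SO₃H (MsOH)) ≈ -1.9
trifluoroacetate: pKₐ(CF₃COOH) ≈ 0.2
N₃⁻: pKₐ(HN₃) ≈ 4.7
p-O₂N–C₆H₄–O⁻: pKₐ(p-nitrophenol) ≈ 7.2
RS⁻: pKₐ(RSH (a thiol)) ≈ 10.5

mesylate > trifluoroacetate > N₃⁻ > p-O₂N–C₆H₄–O⁻ > RS⁻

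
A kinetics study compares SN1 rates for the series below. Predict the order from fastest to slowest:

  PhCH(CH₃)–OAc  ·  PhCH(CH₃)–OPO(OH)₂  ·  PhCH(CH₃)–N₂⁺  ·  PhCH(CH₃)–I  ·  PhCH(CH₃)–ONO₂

PhCH(CH₃)–N₂⁺ > PhCH(CH₃)–I > PhCH(CH₃)–ONO₂ > PhCH(CH₃)–OPO(OH)₂ > PhCH(CH₃)–OAc

With the same alkyl group throughout, only the leaving group differentiates the rates.
The more stable X⁻ (or X) is on its own — i.e. the weaker a base it is — the better a leaving group it makes.
PhCH(CH₃)–N₂⁺ loses N₂: no meaningful conjugate acid; N₂ departs as an exceptionally stable neutral molecule
PhCH(CH₃)–I loses I⁻: pKₐ(HI) ≈ -10
PhCH(CH₃)–ONO₂ loses NO₃⁻: pKₐ(HNO₃) ≈ -1.3
PhCH(CH₃)–OPO(OH)₂ loses H₂PO₄⁻: pKₐ(H₃PO₄) ≈ 2.1
PhCH(CH₃)–OAc loses AcO⁻: pKₐ(CH₃COOH) ≈ 4.8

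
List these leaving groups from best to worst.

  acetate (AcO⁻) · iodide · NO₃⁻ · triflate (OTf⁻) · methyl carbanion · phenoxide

triflate (OTf⁻) > iodide > NO₃⁻ > acetate (AcO⁻) > phenoxide > methyl carbanion

The more stable X⁻ (or X) is on its own — i.e. the weaker a base it is — the better a leaving group it makes.
triflate (OTf⁻): pKₐ(CF₃SO₃H (triflic acid)) ≈ -14
iodide: pKₐ(HI) ≈ -10
NO₃⁻: pKₐ(HNO₃) ≈ -1.3
acetate (AcO⁻): pKₐ(CH₃COOH) ≈ 4.8
phenoxide: pKₐ(C₆H₅OH (phenol)) ≈ 10
methyl carbanion: pKₐ(CH₄) ≈ 48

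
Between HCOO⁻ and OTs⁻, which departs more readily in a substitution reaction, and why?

OTs⁻ is the better leaving group.
pKₐ(p-CH₃C₆H₄SO₃H (TsOH)) ≈ -2.8 versus pKₐ(HCOOH) ≈ 3.8: OTs⁻ is the much weaker base.
Resonance-delocalised arenesulfonate.

OTs⁻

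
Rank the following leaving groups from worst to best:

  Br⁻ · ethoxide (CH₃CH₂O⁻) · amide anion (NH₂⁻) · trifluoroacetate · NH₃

amide anion (NH₂⁻) < ethoxide (CH₃CH₂O⁻) < NH₃ < trifluoroacetate < Br⁻

Br⁻: pKₐ(HBr) ≈ -9 — weak base; good leaving group
trifluoroacetate: pKₐ(CF₃COOH) ≈ 0.2
NH₃: pKₐ(NH₄⁺) ≈ 9.2 — neutral but moderately basic; leaves from R–NH₃⁺
ethoxide (CH₃CH₂O⁻): pKₐ(CH₃CH₂OH) ≈ 16 — strong base; alkoxides do not leave unassisted
amide anion (NH₂⁻): pKₐ(NH₃) ≈ 38 — extremely strong base; never a leaving group
Reversing gives the worst-to-best order requested.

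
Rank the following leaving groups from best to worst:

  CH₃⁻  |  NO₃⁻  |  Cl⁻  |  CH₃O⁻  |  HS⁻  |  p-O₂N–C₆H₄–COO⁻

Cl⁻ > NO₃⁻ > p-O₂N–C₆H₄–COO⁻ > HS⁻ > CH₃O⁻ > CH₃⁻

Rank by basicity of the departing species: weakest base leaves most easily.
Cl⁻: pKₐ(HCl) ≈ -7
NO₃⁻: pKₐ(HNO₃) ≈ -1.3
p-O₂N–C₆H₄–COO⁻: pKₐ(p-nitrobenzoic acid) ≈ 3.4
HS⁻: pKₐ(H₂S) ≈ 7
CH₃O⁻: pKₐ(CH₃OH) ≈ 15.5
CH₃⁻: pKₐ(CH₄) ≈ 48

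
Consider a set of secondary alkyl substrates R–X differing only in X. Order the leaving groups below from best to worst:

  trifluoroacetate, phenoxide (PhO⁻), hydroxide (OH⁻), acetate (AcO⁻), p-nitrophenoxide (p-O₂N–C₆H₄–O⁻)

trifluoroacetate > acetate (AcO⁻) > p-nitrophenoxide (p-O₂N–C₆H₄–O⁻) > phenoxide (PhO⁻) > hydroxide (OH⁻)

trifluoroacetate: pKₐ(CF₃COOH) ≈ 0.2
acetate (AcO⁻): pKₐ(CH₃COOH) ≈ 4.8
p-nitrophenoxide (p-O₂N–C₆H₄–O⁻): pKₐ(p-nitrophenol) ≈ 7.2
phenoxide (PhO⁻): pKₐ(C₆H₅OH (phenol)) ≈ 10
hydroxide (OH⁻): pKₐ(H₂O) ≈ 15.7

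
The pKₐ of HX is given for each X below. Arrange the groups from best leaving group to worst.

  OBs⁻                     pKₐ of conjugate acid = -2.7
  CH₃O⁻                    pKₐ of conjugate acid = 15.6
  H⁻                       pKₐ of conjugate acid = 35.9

OBs⁻ > CH₃O⁻ > H⁻

Lower conjugate-acid pKₐ ⇒ weaker base ⇒ better leaving group.
Sorting by the given values: OBs⁻ (-2.7), CH₃O⁻ (15.6), H⁻ (35.9).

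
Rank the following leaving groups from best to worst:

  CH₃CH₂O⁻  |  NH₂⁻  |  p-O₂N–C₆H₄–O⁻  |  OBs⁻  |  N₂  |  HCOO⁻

N₂ > OBs⁻ > HCOO⁻ > p-O₂N–C₆H₄–O⁻ > CH₃CH₂O⁻ > NH₂⁻

The more stable X⁻ (or X) is on its own — i.e. the weaker a base it is — the better a leaving group it makes.
N₂: no meaningful conjugate acid; N₂ departs as an exceptionally stable neutral molecule
OBs⁻: pKₐ(p-BrC₆H₄SO₃H) ≈ -2.8
HCOO⁻: pKₐ(HCOOH) ≈ 3.8 — resonance-stabilised carboxylate
p-O₂N–C₆H₄–O⁻: pKₐ(p-nitrophenol) ≈ 7.2 — nitro group delocalises the charge; the classic chromogenic LG
CH₃CH₂O⁻: pKₐ(CH₃CH₂OH) ≈ 16 — strong base; alkoxides do not leave unassisted
NH₂⁻: pKₐ(NH₃) ≈ 38 — extremely strong base; never a leaving group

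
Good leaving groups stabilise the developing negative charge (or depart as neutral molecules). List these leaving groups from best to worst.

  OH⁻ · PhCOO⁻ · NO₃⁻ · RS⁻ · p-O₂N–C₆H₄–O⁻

The more stable X⁻ (or X) is on its own — i.e. the weaker a base it is — the better a leaving group it makes.
NO₃⁻: pKₐ(HNO₃) ≈ -1.3
PhCOO⁻: pKₐ(C₆H₅COOH) ≈ 4.2
p-O₂N–C₆H₄–O⁻: pKₐ(p-nitrophenol) ≈ 7.2
RS⁻: pKₐ(RSH (a thiol)) ≈ 10.5
OH⁻: pKₐ(H₂O) ≈ 15.7

NO₃⁻ > PhCOO⁻ > p-O₂N–C₆H₄–O⁻ > RS⁻ > OH⁻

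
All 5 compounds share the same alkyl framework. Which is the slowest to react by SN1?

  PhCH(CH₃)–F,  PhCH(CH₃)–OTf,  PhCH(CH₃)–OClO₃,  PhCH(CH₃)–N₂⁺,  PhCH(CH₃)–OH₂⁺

With the same alkyl group throughout, only the leaving group differentiates the rates.
Leaving-group ability tracks the stability of the departed species; conjugate-acid pKₐ is the usual yardstick (lower pKₐ → better LG).
PhCH(CH₃)–N₂⁺ loses N₂: no meaningful conjugate acid; N₂ departs as an exceptionally stable neutral molecule
PhCH(CH₃)–OTf loses OTf⁻: pKₐ(CF₃SO₃H (triflic acid)) ≈ -14
PhCH(CH₃)–OClO₃ loses ClO₄⁻: pKₐ(HClO₄) ≈ -10
PhCH(CH₃)–OH₂⁺ loses H₂O: pKₐ(H₃O⁺) ≈ -1.7
PhCH(CH₃)–F loses F⁻: pKₐ(HF) ≈ 3.2

PhCH(CH₃)–F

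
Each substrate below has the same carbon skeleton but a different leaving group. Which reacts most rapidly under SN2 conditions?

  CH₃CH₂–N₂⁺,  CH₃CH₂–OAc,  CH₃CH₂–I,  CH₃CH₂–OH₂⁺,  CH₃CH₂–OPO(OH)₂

CH₃CH₂–N₂⁺

With the same alkyl group throughout, only the leaving group differentiates the rates.
Rank by basicity of the departing species: weakest base leaves most easily.
CH₃CH₂–N₂⁺ loses N₂: no meaningful conjugate acid; N₂ departs as an exceptionally stable neutral molecule
CH₃CH₂–I loses I⁻: pKₐ(HI) ≈ -10
CH₃CH₂–OH₂⁺ loses H₂O: pKₐ(H₃O⁺) ≈ -1.7
CH₃CH₂–OPO(OH)₂ loses H₂PO₄⁻: pKₐ(H₃PO₄) ≈ 2.1
CH₃CH₂–OAc loses AcO⁻: pKₐ(CH₃COOH) ≈ 4.8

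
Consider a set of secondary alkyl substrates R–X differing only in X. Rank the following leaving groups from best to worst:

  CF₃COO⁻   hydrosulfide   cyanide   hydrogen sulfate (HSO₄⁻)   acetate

A good leaving group is a weak base: the lower the pKₐ of its conjugate acid, the more readily it departs.
hydrogen sulfate (HSO₄⁻): pKₐ(H₂SO₄) ≈ -3 — conjugate base of a strong mineral acid
CF₃COO⁻: pKₐ(CF₃COOH) ≈ 0.2 — strongly electron-withdrawing CF₃ stabilises the carboxylate
acetate: pKₐ(CH₃COOH) ≈ 4.8
hydrosulfide: pKₐ(H₂S) ≈ 7 — larger and more polarisable than the oxygen analogue
cyanide: pKₐ(HCN) ≈ 9.2 — sp carbon stabilises the charge somewhat, but still a poor LG

hydrogen sulfate (HSO₄⁻) > CF₃COO⁻ > acetate > hydrosulfide > cyanide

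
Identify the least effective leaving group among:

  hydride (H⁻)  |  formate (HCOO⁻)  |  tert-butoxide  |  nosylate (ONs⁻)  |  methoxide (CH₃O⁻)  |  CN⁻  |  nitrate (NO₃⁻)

nosylate (ONs⁻): pKₐ(p-O₂NC₆H₄SO₃H) ≈ -3.5
nitrate (NO₃⁻): pKₐ(HNO₃) ≈ -1.3
formate (HCOO⁻): pKₐ(HCOOH) ≈ 3.8
CN⁻: pKₐ(HCN) ≈ 9.2
methoxide (CH₃O⁻): pKₐ(CH₃OH) ≈ 15.5
tert-butoxide: pKₐ(t-BuOH) ≈ 18
hydride (H⁻): pKₐ(H₂) ≈ 36

hydride (H⁻)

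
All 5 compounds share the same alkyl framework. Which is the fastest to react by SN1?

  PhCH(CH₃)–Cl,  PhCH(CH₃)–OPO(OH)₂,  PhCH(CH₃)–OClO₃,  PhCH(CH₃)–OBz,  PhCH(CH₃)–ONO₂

PhCH(CH₃)–OClO₃

The skeletons are identical, so relative rate is governed entirely by leaving-group ability.
Rank by basicity of the departing species: weakest base leaves most easily.
PhCH(CH₃)–OClO₃ loses ClO₄⁻: pKₐ(HClO₄) ≈ -10
PhCH(CH₃)–Cl loses Cl⁻: pKₐ(HCl) ≈ -7
PhCH(CH₃)–ONO₂ loses NO₃⁻: pKₐ(HNO₃) ≈ -1.3
PhCH(CH₃)–OPO(OH)₂ loses H₂PO₄⁻: pKₐ(H₃PO₄) ≈ 2.1
PhCH(CH₃)–OBz loses PhCOO⁻: pKₐ(C₆H₅COOH) ≈ 4.2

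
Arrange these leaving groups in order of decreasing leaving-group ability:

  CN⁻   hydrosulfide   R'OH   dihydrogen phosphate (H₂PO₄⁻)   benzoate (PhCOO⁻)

R'OH > dihydrogen phosphate (H₂PO₄⁻) > benzoate (PhCOO⁻) > hydrosulfide > CN⁻

The more stable X⁻ (or X) is on its own — i.e. the weaker a base it is — the better a leaving group it makes.
R'OH: pKₐ(R'OH₂⁺) ≈ -2.4
dihydrogen phosphate (H₂PO₄⁻): pKₐ(H₃PO₄) ≈ 2.1
benzoate (PhCOO⁻): pKₐ(C₆H₅COOH) ≈ 4.2
hydrosulfide: pKₐ(H₂S) ≈ 7
CN⁻: pKₐ(HCN) ≈ 9.2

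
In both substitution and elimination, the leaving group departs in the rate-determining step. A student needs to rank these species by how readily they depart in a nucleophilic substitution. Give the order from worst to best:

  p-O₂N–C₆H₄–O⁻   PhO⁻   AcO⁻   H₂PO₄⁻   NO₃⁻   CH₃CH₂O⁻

CH₃CH₂O⁻ < PhO⁻ < p-O₂N–C₆H₄–O⁻ < AcO⁻ < H₂PO₄⁻ < NO₃⁻

A good leaving group is a weak base: the lower the pKₐ of its conjugate acid, the more readily it departs.
NO₃⁻: pKₐ(HNO₃) ≈ -1.3 — resonance-delocalised over three oxygens
H₂PO₄⁻: pKₐ(H₃PO₄) ≈ 2.1
AcO⁻: pKₐ(CH₃COOH) ≈ 4.8 — resonance-stabilised but still a weak base
p-O₂N–C₆H₄–O⁻: pKₐ(p-nitrophenol) ≈ 7.2 — nitro group delocalises the charge; the classic chromogenic LG
PhO⁻: pKₐ(C₆H₅OH (phenol)) ≈ 10 — resonance into the ring helps, but still a poor LG
CH₃CH₂O⁻: pKₐ(CH₃CH₂OH) ≈ 16 — strong base; alkoxides do not leave unassisted
Listed from poorest to best leaving group as asked.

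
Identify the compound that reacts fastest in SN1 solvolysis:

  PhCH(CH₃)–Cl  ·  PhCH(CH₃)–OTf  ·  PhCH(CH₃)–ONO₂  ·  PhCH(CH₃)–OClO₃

PhCH(CH₃)–OTf

Same R in every case — rank the leaving groups.
Leaving-group ability tracks the stability of the departed species; conjugate-acid pKₐ is the usual yardstick (lower pKₐ → better LG).
PhCH(CH₃)–OTf loses OTf⁻: pKₐ(CF₃SO₃H (triflic acid)) ≈ -14
PhCH(CH₃)–OClO₃ loses ClO₄⁻: pKₐ(HClO₄) ≈ -10
PhCH(CH₃)–Cl loses Cl⁻: pKₐ(HCl) ≈ -7
PhCH(CH₃)–ONO₂ loses NO₃⁻: pKₐ(HNO₃) ≈ -1.3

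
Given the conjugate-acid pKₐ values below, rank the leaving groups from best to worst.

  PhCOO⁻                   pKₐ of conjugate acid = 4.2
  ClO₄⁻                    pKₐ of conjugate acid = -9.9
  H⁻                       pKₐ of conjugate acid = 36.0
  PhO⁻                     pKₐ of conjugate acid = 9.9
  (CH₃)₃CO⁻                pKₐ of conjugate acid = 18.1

ClO₄⁻ > PhCOO⁻ > PhO⁻ > (CH₃)₃CO⁻ > H⁻

Lower conjugate-acid pKₐ ⇒ weaker base ⇒ better leaving group.
Sorting by the given values: ClO₄⁻ (-9.9), PhCOO⁻ (4.2), PhO⁻ (9.9), (CH₃)₃CO⁻ (18.1), H⁻ (36.0).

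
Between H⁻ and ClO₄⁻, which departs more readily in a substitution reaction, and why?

ClO₄⁻ is the better leaving group.
pKₐ(HClO₄) ≈ -10 versus pKₐ(H₂) ≈ 36: ClO₄⁻ is the much weaker base.
Extremely weak base; rarely used for safety reasons.

ClO₄⁻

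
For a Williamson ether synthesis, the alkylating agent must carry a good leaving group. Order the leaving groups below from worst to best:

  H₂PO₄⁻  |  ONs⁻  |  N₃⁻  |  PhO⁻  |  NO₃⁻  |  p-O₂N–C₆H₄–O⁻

PhO⁻ < p-O₂N–C₆H₄–O⁻ < N₃⁻ < H₂PO₄⁻ < NO₃⁻ < ONs⁻

A good leaving group is a weak base: the lower the pKₐ of its conjugate acid, the more readily it departs.
ONs⁻: pKₐ(p-O₂NC₆H₄SO₃H) ≈ -3.5
NO₃⁻: pKₐ(HNO₃) ≈ -1.3 — resonance-delocalised over three oxygens
H₂PO₄⁻: pKₐ(H₃PO₄) ≈ 2.1
N₃⁻: pKₐ(HN₃) ≈ 4.7 — linear, resonance-stabilised
p-O₂N–C₆H₄–O⁻: pKₐ(p-nitrophenol) ≈ 7.2
PhO⁻: pKₐ(C₆H₅OH (phenol)) ≈ 10 — resonance into the ring helps, but still a poor LG
Listed from poorest to best leaving group as asked.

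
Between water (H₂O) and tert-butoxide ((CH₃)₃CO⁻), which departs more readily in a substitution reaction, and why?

water (H₂O) is the better leaving group.
pKₐ(H₃O⁺) ≈ -1.7 versus pKₐ(t-BuOH) ≈ 18: water (H₂O) is the much weaker base.
Neutral; leaves from a protonated alcohol (R–OH₂⁺).

water (H₂O)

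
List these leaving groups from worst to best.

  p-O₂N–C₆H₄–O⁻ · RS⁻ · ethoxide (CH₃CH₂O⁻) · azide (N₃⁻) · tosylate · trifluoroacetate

Rank by basicity of the departing species: weakest base leaves most easily.
tosylate: pKₐ(p-CH₃C₆H₄SO₃H (TsOH)) ≈ -2.8
trifluoroacetate: pKₐ(CF₃COOH) ≈ 0.2
azide (N₃⁻): pKₐ(HN₃) ≈ 4.7
p-O₂N–C₆H₄–O⁻: pKₐ(p-nitrophenol) ≈ 7.2
RS⁻: pKₐ(RSH (a thiol)) ≈ 10.5
ethoxide (CH₃CH₂O⁻): pKₐ(CH₃CH₂OH) ≈ 16
Listed from poorest to best leaving group as asked.

ethoxide (CH₃CH₂O⁻) < RS⁻ < p-O₂N–C₆H₄–O⁻ < azide (N₃⁻) < trifluoroacetate < tosylate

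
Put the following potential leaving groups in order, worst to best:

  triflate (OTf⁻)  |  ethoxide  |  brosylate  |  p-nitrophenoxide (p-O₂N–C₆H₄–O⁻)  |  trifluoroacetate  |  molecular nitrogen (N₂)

Leaving-group ability tracks the stability of the departed species; conjugate-acid pKₐ is the usual yardstick (lower pKₐ → better LG).
molecular nitrogen (N₂): no meaningful conjugate acid; N₂ departs as an exceptionally stable neutral molecule
triflate (OTf⁻): pKₐ(CF₃SO₃H (triflic acid)) ≈ -14
brosylate: pKₐ(p-BrC₆H₄SO₃H) ≈ -2.8
trifluoroacetate: pKₐ(CF₃COOH) ≈ 0.2
p-nitrophenoxide (p-O₂N–C₆H₄–O⁻): pKₐ(p-nitrophenol) ≈ 7.2
ethoxide: pKₐ(CH₃CH₂OH) ≈ 16
The question asks for worst first, so the sequence is read in increasing leaving-group ability.

ethoxide < p-nitrophenoxide (p-O₂N–C₆H₄–O⁻) < trifluoroacetate < brosylate < triflate (OTf⁻) < molecular nitrogen (N₂)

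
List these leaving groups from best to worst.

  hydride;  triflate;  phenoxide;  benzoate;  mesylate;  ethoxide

The more stable X⁻ (or X) is on its own — i.e. the weaker a base it is — the better a leaving group it makes.
triflate: pKₐ(CF₃SO₃H (triflic acid)) ≈ -14 — charge spread over three oxygens and a CF₃ group; the premier leaving group in synthesis
mesylate: pKₐ(CH₃SO₃H (MsOH)) ≈ -1.9 — resonance-delocalised alkanesulfonate
benzoate: pKₐ(C₆H₅COOH) ≈ 4.2 — aryl carboxylate
phenoxide: pKₐ(C₆H₅OH (phenol)) ≈ 10 — resonance into the ring helps, but still a poor LG
ethoxide: pKₐ(CH₃CH₂OH) ≈ 16
hydride: pKₐ(H₂) ≈ 36

triflate > mesylate > benzoate > phenoxide > ethoxide > hydride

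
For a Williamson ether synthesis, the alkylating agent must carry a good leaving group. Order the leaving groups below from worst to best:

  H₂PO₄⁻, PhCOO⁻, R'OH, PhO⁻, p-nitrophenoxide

A good leaving group is a weak base: the lower the pKₐ of its conjugate acid, the more readily it departs.
R'OH: pKₐ(R'OH₂⁺) ≈ -2.4
H₂PO₄⁻: pKₐ(H₃PO₄) ≈ 2.1
PhCOO⁻: pKₐ(C₆H₅COOH) ≈ 4.2
p-nitrophenoxide: pKₐ(p-nitrophenol) ≈ 7.2
PhO⁻: pKₐ(C₆H₅OH (phenol)) ≈ 10
Reversing gives the worst-to-best order requested.

PhO⁻ < p-nitrophenoxide < PhCOO⁻ < H₂PO₄⁻ < R'OH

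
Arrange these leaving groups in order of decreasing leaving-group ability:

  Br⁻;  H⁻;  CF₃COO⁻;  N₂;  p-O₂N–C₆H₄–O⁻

N₂ > Br⁻ > CF₃COO⁻ > p-O₂N–C₆H₄–O⁻ > H⁻

N₂: no meaningful conjugate acid; N₂ departs as an exceptionally stable neutral molecule
Br⁻: pKₐ(HBr) ≈ -9
CF₃COO⁻: pKₐ(CF₃COOH) ≈ 0.2 — strongly electron-withdrawing CF₃ stabilises the carboxylate
p-O₂N–C₆H₄–O⁻: pKₐ(p-nitrophenol) ≈ 7.2 — nitro group delocalises the charge; the classic chromogenic LG
H⁻: pKₐ(H₂) ≈ 36 — extremely strong base; leaves only in special hydride-transfer contexts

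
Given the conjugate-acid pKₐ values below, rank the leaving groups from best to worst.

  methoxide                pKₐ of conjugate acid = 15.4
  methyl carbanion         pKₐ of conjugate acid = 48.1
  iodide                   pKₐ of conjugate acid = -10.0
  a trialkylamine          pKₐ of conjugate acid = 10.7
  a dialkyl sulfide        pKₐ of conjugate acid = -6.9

iodide > a dialkyl sulfide > a trialkylamine > methoxide > methyl carbanion

Lower conjugate-acid pKₐ ⇒ weaker base ⇒ better leaving group.
Sorting by the given values: iodide (-10.0), a dialkyl sulfide (-6.9), a trialkylamine (10.7), methoxide (15.4), methyl carbanion (48.1).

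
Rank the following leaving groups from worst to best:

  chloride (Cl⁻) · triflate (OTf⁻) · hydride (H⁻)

hydride (H⁻) < chloride (Cl⁻) < triflate (OTf⁻)

Rank by basicity of the departing species: weakest base leaves most easily.
triflate (OTf⁻): pKₐ(CF₃SO₃H (triflic acid)) ≈ -14
chloride (Cl⁻): pKₐ(HCl) ≈ -7
hydride (H⁻): pKₐ(H₂) ≈ 36
The question asks for worst first, so the sequence is read in increasing leaving-group ability.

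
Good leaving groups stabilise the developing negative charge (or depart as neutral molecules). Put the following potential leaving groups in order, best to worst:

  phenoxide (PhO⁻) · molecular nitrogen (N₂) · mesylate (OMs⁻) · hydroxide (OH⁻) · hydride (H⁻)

A good leaving group is a weak base: the lower the pKₐ of its conjugate acid, the more readily it departs.
molecular nitrogen (N₂): no meaningful conjugate acid; N₂ departs as an exceptionally stable neutral molecule
mesylate (OMs⁻): pKₐ(CH₃SO₃H (MsOH)) ≈ -1.9
phenoxide (PhO⁻): pKₐ(C₆H₅OH (phenol)) ≈ 10
hydroxide (OH⁻): pKₐ(H₂O) ≈ 15.7
hydride (H⁻): pKₐ(H₂) ≈ 36

molecular nitrogen (N₂) > mesylate (OMs⁻) > phenoxide (PhO⁻) > hydroxide (OH⁻) > hydride (H⁻)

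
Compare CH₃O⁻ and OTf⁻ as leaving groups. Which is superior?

OTf⁻

OTf⁻ is the better leaving group.
pKₐ(CF₃SO₃H (triflic acid)) ≈ -14 versus pKₐ(CH₃OH) ≈ 15.5: OTf⁻ is the much weaker base.
Charge spread over three oxygens and a CF₃ group; the premier leaving group in synthesis.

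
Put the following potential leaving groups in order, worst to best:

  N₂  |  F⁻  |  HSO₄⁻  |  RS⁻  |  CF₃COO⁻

RS⁻ < F⁻ < CF₃COO⁻ < HSO₄⁻ < N₂

Rank by basicity of the departing species: weakest base leaves most easily.
N₂: no meaningful conjugate acid; N₂ departs as an exceptionally stable neutral molecule
HSO₄⁻: pKₐ(H₂SO₄) ≈ -3
CF₃COO⁻: pKₐ(CF₃COOH) ≈ 0.2
F⁻: pKₐ(HF) ≈ 3.2
RS⁻: pKₐ(RSH (a thiol)) ≈ 10.5
Listed from poorest to best leaving group as asked.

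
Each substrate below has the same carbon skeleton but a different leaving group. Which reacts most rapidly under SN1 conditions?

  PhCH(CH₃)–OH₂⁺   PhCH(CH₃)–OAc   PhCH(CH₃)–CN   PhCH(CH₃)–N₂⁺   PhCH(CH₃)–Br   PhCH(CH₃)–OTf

PhCH(CH₃)–N₂⁺

Identical carbon frameworks mean the comparison reduces to leaving-group quality.
Rank by basicity of the departing species: weakest base leaves most easily.
PhCH(CH₃)–N₂⁺ loses N₂: no meaningful conjugate acid; N₂ departs as an exceptionally stable neutral molecule
PhCH(CH₃)–OTf loses OTf⁻: pKₐ(CF₃SO₃H (triflic acid)) ≈ -14
PhCH(CH₃)–Br loses Br⁻: pKₐ(HBr) ≈ -9
PhCH(CH₃)–OH₂⁺ loses H₂O: pKₐ(H₃O⁺) ≈ -1.7
PhCH(CH₃)–OAc loses AcO⁻: pKₐ(CH₃COOH) ≈ 4.8
PhCH(CH₃)–CN loses CN⁻: pKₐ(HCN) ≈ 9.2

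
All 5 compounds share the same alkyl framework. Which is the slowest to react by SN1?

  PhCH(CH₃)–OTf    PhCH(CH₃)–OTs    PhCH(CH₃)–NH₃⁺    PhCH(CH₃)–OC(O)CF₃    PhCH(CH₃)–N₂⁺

With the same alkyl group throughout, only the leaving group differentiates the rates.
A good leaving group is a weak base: the lower the pKₐ of its conjugate acid, the more readily it departs.
PhCH(CH₃)–N₂⁺ loses N₂: no meaningful conjugate acid; N₂ departs as an exceptionally stable neutral molecule
PhCH(CH₃)–OTf loses OTf⁻: pKₐ(CF₃SO₃H (triflic acid)) ≈ -14
PhCH(CH₃)–OTs loses OTs⁻: pKₐ(p-CH₃C₆H₄SO₃H (TsOH)) ≈ -2.8
PhCH(CH₃)–OC(O)CF₃ loses CF₃COO⁻: pKₐ(CF₃COOH) ≈ 0.2
PhCH(CH₃)–NH₃⁺ loses NH₃: pKₐ(NH₄⁺) ≈ 9.2

PhCH(CH₃)–NH₃⁺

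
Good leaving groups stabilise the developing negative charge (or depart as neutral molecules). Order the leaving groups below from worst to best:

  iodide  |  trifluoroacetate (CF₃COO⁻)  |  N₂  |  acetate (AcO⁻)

acetate (AcO⁻) < trifluoroacetate (CF₃COO⁻) < iodide < N₂

Rank by basicity of the departing species: weakest base leaves most easily.
N₂: no meaningful conjugate acid; N₂ departs as an exceptionally stable neutral molecule
iodide: pKₐ(HI) ≈ -10
trifluoroacetate (CF₃COO⁻): pKₐ(CF₃COOH) ≈ 0.2
acetate (AcO⁻): pKₐ(CH₃COOH) ≈ 4.8
Listed from poorest to best leaving group as asked.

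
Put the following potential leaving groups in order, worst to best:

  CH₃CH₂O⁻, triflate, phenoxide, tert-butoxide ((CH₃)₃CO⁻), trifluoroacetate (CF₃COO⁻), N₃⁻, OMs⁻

triflate: pKₐ(CF₃SO₃H (triflic acid)) ≈ -14
OMs⁻: pKₐ(CH₃SO₃H (MsOH)) ≈ -1.9
trifluoroacetate (CF₃COO⁻): pKₐ(CF₃COOH) ≈ 0.2
N₃⁻: pKₐ(HN₃) ≈ 4.7
phenoxide: pKₐ(C₆H₅OH (phenol)) ≈ 10
CH₃CH₂O⁻: pKₐ(CH₃CH₂OH) ≈ 16
tert-butoxide ((CH₃)₃CO⁻): pKₐ(t-BuOH) ≈ 18
Listed from poorest to best leaving group as asked.

tert-butoxide ((CH₃)₃CO⁻) < CH₃CH₂O⁻ < phenoxide < N₃⁻ < trifluoroacetate (CF₃COO⁻) < OMs⁻ < triflate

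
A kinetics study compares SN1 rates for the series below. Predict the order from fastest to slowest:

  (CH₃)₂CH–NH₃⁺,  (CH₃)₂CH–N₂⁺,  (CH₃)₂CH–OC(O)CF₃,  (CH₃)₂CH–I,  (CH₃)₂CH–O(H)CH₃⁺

The skeletons are identical, so relative rate is governed entirely by leaving-group ability.
A good leaving group is a weak base: the lower the pKₐ of its conjugate acid, the more readily it departs.
(CH₃)₂CH–N₂⁺ loses N₂: no meaningful conjugate acid; N₂ departs as an exceptionally stable neutral molecule
(CH₃)₂CH–I loses I⁻: pKₐ(HI) ≈ -10
(CH₃)₂CH–O(H)CH₃⁺ loses R'OH: pKₐ(R'OH₂⁺) ≈ -2.4
(CH₃)₂CH–OC(O)CF₃ loses CF₃COO⁻: pKₐ(CF₃COOH) ≈ 0.2
(CH₃)₂CH–NH₃⁺ loses NH₃: pKₐ(NH₄⁺) ≈ 9.2

(CH₃)₂CH–N₂⁺ > (CH₃)₂CH–I > (CH₃)₂CH–O(H)CH₃⁺ > (CH₃)₂CH–OC(O)CF₃ > (CH₃)₂CH–NH₃⁺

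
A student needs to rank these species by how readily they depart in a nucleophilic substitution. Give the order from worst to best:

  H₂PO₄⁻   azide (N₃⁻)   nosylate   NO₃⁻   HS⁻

HS⁻ < azide (N₃⁻) < H₂PO₄⁻ < NO₃⁻ < nosylate

nosylate: pKₐ(p-O₂NC₆H₄SO₃H) ≈ -3.5
NO₃⁻: pKₐ(HNO₃) ≈ -1.3
H₂PO₄⁻: pKₐ(H₃PO₄) ≈ 2.1
azide (N₃⁻): pKₐ(HN₃) ≈ 4.7
HS⁻: pKₐ(H₂S) ≈ 7
Listed from poorest to best leaving group as asked.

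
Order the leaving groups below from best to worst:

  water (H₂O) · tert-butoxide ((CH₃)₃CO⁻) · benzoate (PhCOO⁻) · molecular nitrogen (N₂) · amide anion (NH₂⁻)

molecular nitrogen (N₂): no meaningful conjugate acid; N₂ departs as an exceptionally stable neutral molecule
water (H₂O): pKₐ(H₃O⁺) ≈ -1.7
benzoate (PhCOO⁻): pKₐ(C₆H₅COOH) ≈ 4.2
tert-butoxide ((CH₃)₃CO⁻): pKₐ(t-BuOH) ≈ 18
amide anion (NH₂⁻): pKₐ(NH₃) ≈ 38

molecular nitrogen (N₂) > water (H₂O) > benzoate (PhCOO⁻) > tert-butoxide ((CH₃)₃CO⁻) > amide anion (NH₂⁻)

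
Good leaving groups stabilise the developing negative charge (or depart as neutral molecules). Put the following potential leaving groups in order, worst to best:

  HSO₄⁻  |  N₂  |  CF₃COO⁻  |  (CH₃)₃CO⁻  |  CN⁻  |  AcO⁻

A good leaving group is a weak base: the lower the pKₐ of its conjugate acid, the more readily it departs.
N₂: no meaningful conjugate acid; N₂ departs as an exceptionally stable neutral molecule
HSO₄⁻: pKₐ(H₂SO₄) ≈ -3
CF₃COO⁻: pKₐ(CF₃COOH) ≈ 0.2
AcO⁻: pKₐ(CH₃COOH) ≈ 4.8
CN⁻: pKₐ(HCN) ≈ 9.2
(CH₃)₃CO⁻: pKₐ(t-BuOH) ≈ 18
Listed from poorest to best leaving group as asked.

(CH₃)₃CO⁻ < CN⁻ < AcO⁻ < CF₃COO⁻ < HSO₄⁻ < N₂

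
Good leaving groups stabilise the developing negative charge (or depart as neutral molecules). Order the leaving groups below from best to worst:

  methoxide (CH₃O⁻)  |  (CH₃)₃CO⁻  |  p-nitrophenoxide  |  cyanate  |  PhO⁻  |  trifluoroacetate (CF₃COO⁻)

trifluoroacetate (CF₃COO⁻) > cyanate > p-nitrophenoxide > PhO⁻ > methoxide (CH₃O⁻) > (CH₃)₃CO⁻

Leaving-group ability tracks the stability of the departed species; conjugate-acid pKₐ is the usual yardstick (lower pKₐ → better LG).
trifluoroacetate (CF₃COO⁻): pKₐ(CF₃COOH) ≈ 0.2
cyanate: pKₐ(HOCN) ≈ 3.5
p-nitrophenoxide: pKₐ(p-nitrophenol) ≈ 7.2
PhO⁻: pKₐ(C₆H₅OH (phenol)) ≈ 10 — resonance into the ring helps, but still a poor LG
methoxide (CH₃O⁻): pKₐ(CH₃OH) ≈ 15.5 — strong base; alkoxides do not leave unassisted
(CH₃)₃CO⁻: pKₐ(t-BuOH) ≈ 18 — bulky, strongly basic alkoxide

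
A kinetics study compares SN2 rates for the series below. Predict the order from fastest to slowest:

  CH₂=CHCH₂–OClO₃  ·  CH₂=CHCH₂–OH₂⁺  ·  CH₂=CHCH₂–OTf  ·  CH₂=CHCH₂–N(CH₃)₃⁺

Identical carbon frameworks mean the comparison reduces to leaving-group quality.
Rank by basicity of the departing species: weakest base leaves most easily.
CH₂=CHCH₂–OTf loses OTf⁻: pKₐ(CF₃SO₃H (triflic acid)) ≈ -14
CH₂=CHCH₂–OClO₃ loses ClO₄⁻: pKₐ(HClO₄) ≈ -10
CH₂=CHCH₂–OH₂⁺ loses H₂O: pKₐ(H₃O⁺) ≈ -1.7
CH₂=CHCH₂–N(CH₃)₃⁺ loses NR'₃: pKₐ(R'₃NH⁺) ≈ 10.7

CH₂=CHCH₂–OTf > CH₂=CHCH₂–OClO₃ > CH₂=CHCH₂–OH₂⁺ > CH₂=CHCH₂–N(CH₃)₃⁺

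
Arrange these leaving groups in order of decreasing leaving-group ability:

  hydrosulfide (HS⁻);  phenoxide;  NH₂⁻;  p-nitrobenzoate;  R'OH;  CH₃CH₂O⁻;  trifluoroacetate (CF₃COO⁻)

R'OH > trifluoroacetate (CF₃COO⁻) > p-nitrobenzoate > hydrosulfide (HS⁻) > phenoxide > CH₃CH₂O⁻ > NH₂⁻

R'OH: pKₐ(R'OH₂⁺) ≈ -2.4 — neutral; leaves from a protonated ether (an oxonium ion, R–O(H)R'⁺)
trifluoroacetate (CF₃COO⁻): pKₐ(CF₃COOH) ≈ 0.2
p-nitrobenzoate: pKₐ(p-nitrobenzoic acid) ≈ 3.4 — electron-withdrawing nitro group stabilises the carboxylate
hydrosulfide (HS⁻): pKₐ(H₂S) ≈ 7
phenoxide: pKₐ(C₆H₅OH (phenol)) ≈ 10
CH₃CH₂O⁻: pKₐ(CH₃CH₂OH) ≈ 16 — strong base; alkoxides do not leave unassisted
NH₂⁻: pKₐ(NH₃) ≈ 38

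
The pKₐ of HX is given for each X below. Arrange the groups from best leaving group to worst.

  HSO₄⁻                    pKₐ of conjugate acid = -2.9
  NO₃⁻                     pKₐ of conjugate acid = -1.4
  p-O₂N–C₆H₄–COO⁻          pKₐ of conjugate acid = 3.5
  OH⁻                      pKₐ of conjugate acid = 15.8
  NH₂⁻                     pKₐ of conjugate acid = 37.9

HSO₄⁻ > NO₃⁻ > p-O₂N–C₆H₄–COO⁻ > OH⁻ > NH₂⁻

Lower conjugate-acid pKₐ ⇒ weaker base ⇒ better leaving group.
Sorting by the given values: HSO₄⁻ (-2.9), NO₃⁻ (-1.4), p-O₂N–C₆H₄–COO⁻ (3.5), OH⁻ (15.8), NH₂⁻ (37.9).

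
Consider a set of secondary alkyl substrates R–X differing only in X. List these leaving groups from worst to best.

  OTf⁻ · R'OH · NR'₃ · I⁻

NR'₃ < R'OH < I⁻ < OTf⁻

OTf⁻: pKₐ(CF₃SO₃H (triflic acid)) ≈ -14 — charge spread over three oxygens and a CF₃ group; the premier leaving group in synthesis
I⁻: pKₐ(HI) ≈ -10
R'OH: pKₐ(R'OH₂⁺) ≈ -2.4 — neutral; leaves from a protonated ether (an oxonium ion, R–O(H)R'⁺)
NR'₃: pKₐ(R'₃NH⁺) ≈ 10.7
The question asks for worst first, so the sequence is read in increasing leaving-group ability.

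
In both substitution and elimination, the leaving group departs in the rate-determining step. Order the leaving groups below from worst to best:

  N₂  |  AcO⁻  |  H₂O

A good leaving group is a weak base: the lower the pKₐ of its conjugate acid, the more readily it departs.
N₂: no meaningful conjugate acid; N₂ departs as an exceptionally stable neutral molecule
H₂O: pKₐ(H₃O⁺) ≈ -1.7
AcO⁻: pKₐ(CH₃COOH) ≈ 4.8
Reversing gives the worst-to-best order requested.

AcO⁻ < H₂O < N₂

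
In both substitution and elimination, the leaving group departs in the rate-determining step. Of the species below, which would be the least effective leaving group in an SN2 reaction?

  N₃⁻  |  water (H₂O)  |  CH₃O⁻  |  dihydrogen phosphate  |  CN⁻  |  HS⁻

Rank by basicity of the departing species: weakest base leaves most easily.
water (H₂O): pKₐ(H₃O⁺) ≈ -1.7
dihydrogen phosphate: pKₐ(H₃PO₄) ≈ 2.1
N₃⁻: pKₐ(HN₃) ≈ 4.7
HS⁻: pKₐ(H₂S) ≈ 7
CN⁻: pKₐ(HCN) ≈ 9.2
CH₃O⁻: pKₐ(CH₃OH) ≈ 15.5

CH₃O⁻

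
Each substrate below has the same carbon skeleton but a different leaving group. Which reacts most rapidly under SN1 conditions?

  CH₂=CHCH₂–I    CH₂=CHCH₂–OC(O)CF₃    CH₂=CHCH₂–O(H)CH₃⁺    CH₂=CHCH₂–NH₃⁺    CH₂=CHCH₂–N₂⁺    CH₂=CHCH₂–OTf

CH₂=CHCH₂–N₂⁺

Identical carbon frameworks mean the comparison reduces to leaving-group quality.
The more stable X⁻ (or X) is on its own — i.e. the weaker a base it is — the better a leaving group it makes.
CH₂=CHCH₂–N₂⁺ loses N₂: no meaningful conjugate acid; N₂ departs as an exceptionally stable neutral molecule
CH₂=CHCH₂–OTf loses OTf⁻: pKₐ(CF₃SO₃H (triflic acid)) ≈ -14
CH₂=CHCH₂–I loses I⁻: pKₐ(HI) ≈ -10
CH₂=CHCH₂–O(H)CH₃⁺ loses R'OH: pKₐ(R'OH₂⁺) ≈ -2.4
CH₂=CHCH₂–OC(O)CF₃ loses CF₃COO⁻: pKₐ(CF₃COOH) ≈ 0.2
CH₂=CHCH₂–NH₃⁺ loses NH₃: pKₐ(NH₄⁺) ≈ 9.2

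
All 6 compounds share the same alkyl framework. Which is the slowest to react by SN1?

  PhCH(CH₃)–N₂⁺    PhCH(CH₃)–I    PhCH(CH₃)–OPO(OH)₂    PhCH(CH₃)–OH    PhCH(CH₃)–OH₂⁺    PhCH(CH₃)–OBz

PhCH(CH₃)–OH

With the same alkyl group throughout, only the leaving group differentiates the rates.
The more stable X⁻ (or X) is on its own — i.e. the weaker a base it is — the better a leaving group it makes.
PhCH(CH₃)–N₂⁺ loses N₂: no meaningful conjugate acid; N₂ departs as an exceptionally stable neutral molecule
PhCH(CH₃)–I loses I⁻: pKₐ(HI) ≈ -10
PhCH(CH₃)–OH₂⁺ loses H₂O: pKₐ(H₃O⁺) ≈ -1.7
PhCH(CH₃)–OPO(OH)₂ loses H₂PO₄⁻: pKₐ(H₃PO₄) ≈ 2.1
PhCH(CH₃)–OBz loses PhCOO⁻: pKₐ(C₆H₅COOH) ≈ 4.2
PhCH(CH₃)–OH loses OH⁻: pKₐ(H₂O) ≈ 15.7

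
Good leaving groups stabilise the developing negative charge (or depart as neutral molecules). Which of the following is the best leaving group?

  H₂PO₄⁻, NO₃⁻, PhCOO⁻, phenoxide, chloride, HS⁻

chloride: pKₐ(HCl) ≈ -7
NO₃⁻: pKₐ(HNO₃) ≈ -1.3
H₂PO₄⁻: pKₐ(H₃PO₄) ≈ 2.1
PhCOO⁻: pKₐ(C₆H₅COOH) ≈ 4.2
HS⁻: pKₐ(H₂S) ≈ 7
phenoxide: pKₐ(C₆H₅OH (phenol)) ≈ 10

chloride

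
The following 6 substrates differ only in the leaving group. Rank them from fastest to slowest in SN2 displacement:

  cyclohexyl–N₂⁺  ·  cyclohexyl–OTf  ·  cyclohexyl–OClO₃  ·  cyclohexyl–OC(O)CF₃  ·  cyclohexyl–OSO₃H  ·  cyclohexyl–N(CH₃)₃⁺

cyclohexyl–N₂⁺ > cyclohexyl–OTf > cyclohexyl–OClO₃ > cyclohexyl–OSO₃H > cyclohexyl–OC(O)CF₃ > cyclohexyl–N(CH₃)₃⁺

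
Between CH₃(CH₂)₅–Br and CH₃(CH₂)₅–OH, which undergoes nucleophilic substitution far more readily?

From CH₃(CH₂)₅–OH the departing group would be OH⁻ (pKₐ(H₂O) ≈ 15.7). Strong base; essentially never leaves without prior activation.
From CH₃(CH₂)₅–Br the leaving group is Br⁻ (pKₐ(HBr) ≈ -9). Weak base; good leaving group.
(In practice CH₃(CH₂)₅–Br is made from CH₃(CH₂)₅–OH by treatment with PBr₃, replacing the hydroxyl with bromide.)

CH₃(CH₂)₅–Br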